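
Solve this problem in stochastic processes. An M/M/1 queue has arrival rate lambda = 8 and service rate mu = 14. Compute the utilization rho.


rho = lambda/mu
= 8/14
= 0.5714

0.5714


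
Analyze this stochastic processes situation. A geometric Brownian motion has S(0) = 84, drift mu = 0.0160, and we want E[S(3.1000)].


E[S(t)] = S(0) * exp(mu * t)
= 84 * exp(0.0160 * 3.1000)
= 84 * 1.0509
= 88.2715

88.2715


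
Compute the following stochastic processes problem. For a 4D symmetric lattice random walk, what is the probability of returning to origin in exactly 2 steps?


P(return in 2 steps) = P(reverse first step) = 1/(2d)
= 1/8
= 0.1250

0.1250


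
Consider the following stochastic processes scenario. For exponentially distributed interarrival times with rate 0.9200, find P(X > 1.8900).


P(X > t) = exp(-lambda * t)
= exp(-0.9200 * 1.8900)
= exp(-1.7388) = 0.1757

0.1757


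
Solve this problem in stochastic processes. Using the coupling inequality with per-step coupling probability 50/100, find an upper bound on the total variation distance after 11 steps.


TV distance bound <= (1-delta)^n
= (1 - 0.5000)^11
= 0.5000^11
= 4.8828e-04

4.8828e-04


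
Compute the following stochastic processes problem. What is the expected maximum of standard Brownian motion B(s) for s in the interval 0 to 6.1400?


E(max B(s)) = sqrt(2t/pi)
= sqrt(2*6.1400/pi)
= sqrt(3.9088)
= 1.9771

1.9771


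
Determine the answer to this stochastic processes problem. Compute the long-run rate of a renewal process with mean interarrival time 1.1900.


Long-run renewal rate = 1/E(X)
= 1/1.1900
= 0.8403

0.8403


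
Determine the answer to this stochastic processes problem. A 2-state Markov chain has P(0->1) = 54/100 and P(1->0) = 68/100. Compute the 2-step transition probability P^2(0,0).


Computing P^2 by matrix multiplication.
P = [[0.4600, 0.5400], [0.6800, 0.3200]]
After raising P to the power 2:
P^2(0,0) = 0.5788

0.5788


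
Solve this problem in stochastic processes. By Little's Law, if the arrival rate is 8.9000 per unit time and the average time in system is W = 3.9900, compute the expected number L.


Little's Law: L = lambda * W
= 8.9000 * 3.9900
= 35.5110

35.5110


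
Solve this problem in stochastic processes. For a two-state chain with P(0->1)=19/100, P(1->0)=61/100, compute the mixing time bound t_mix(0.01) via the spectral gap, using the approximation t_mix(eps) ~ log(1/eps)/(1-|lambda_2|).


lambda_2 = |1 - p01 - p10| = |1 - 0.1900 - 0.6100| = 0.2000
t_mix ~ log(1/eps)/(1 - |lambda_2|)
= log(100)/(1 - 0.2000) = 4.6052/0.8000
= 5.7565

5.7565


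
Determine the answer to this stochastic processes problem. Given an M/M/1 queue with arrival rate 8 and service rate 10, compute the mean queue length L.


rho = 8/10 = 0.8000
L = rho/(1-rho)
= 0.8000/0.2000
= 4.0000

4.0000


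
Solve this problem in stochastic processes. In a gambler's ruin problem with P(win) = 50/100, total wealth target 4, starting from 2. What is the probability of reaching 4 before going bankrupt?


p = 1/2: P(win) = i/N = 2/4
= 0.5000

0.5000


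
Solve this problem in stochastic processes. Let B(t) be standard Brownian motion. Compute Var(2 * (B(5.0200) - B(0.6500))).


Var(alpha*(B(t)-B(s))) = alpha^2 * (t-s)
= 2^2 * (5.0200 - 0.6500)
= 4 * 4.3700
= 17.4800

17.4800


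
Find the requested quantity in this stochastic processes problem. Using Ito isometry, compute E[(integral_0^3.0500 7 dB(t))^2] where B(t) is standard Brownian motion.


By Ito isometry: E[(int f dB)^2] = int f^2 dt
= 7^2 * 3.0500
= 49 * 3.0500 = 149.4500

149.4500


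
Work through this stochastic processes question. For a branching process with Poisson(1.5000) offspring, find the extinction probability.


Since mu = 1.5000 > 1, extinction prob q < 1.
Solve s = exp(mu*(s-1)) iteratively.
q = 0.4172

0.4172


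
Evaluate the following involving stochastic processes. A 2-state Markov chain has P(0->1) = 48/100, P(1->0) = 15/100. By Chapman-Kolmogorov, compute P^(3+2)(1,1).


P^5 = P^3 * P^2
Computing via matrix multiplication of the transition matrix.
Entry (1,1) of P^5 = 0.7636

0.7636


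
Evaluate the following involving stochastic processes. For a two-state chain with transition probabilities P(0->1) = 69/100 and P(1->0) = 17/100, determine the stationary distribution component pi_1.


Stationary distribution: pi_0 = p10/(p01+p10), pi_1 = p01/(p01+p10)
p01 = 0.6900, p10 = 0.1700
pi_1 = 0.8023

0.8023


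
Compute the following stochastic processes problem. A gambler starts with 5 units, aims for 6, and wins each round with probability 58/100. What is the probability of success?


Gambler's ruin formula:
r = q/p = 0.4200/0.5800 = 0.7241
P(win) = (1 - r^i)/(1 - r^N)
= (1 - 0.7241^5)/(1 - 0.7241^6)
= 0.9358

0.9358


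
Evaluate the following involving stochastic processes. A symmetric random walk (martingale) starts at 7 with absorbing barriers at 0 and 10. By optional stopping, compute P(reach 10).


By optional stopping theorem: E(M at tau) = M(0) = 7
P(hit 10)*10 + P(hit 0)*0 = 7
P(hit 10) = (7 - 0)/(10 - 0) = 7/10 = 0.7000

0.7000


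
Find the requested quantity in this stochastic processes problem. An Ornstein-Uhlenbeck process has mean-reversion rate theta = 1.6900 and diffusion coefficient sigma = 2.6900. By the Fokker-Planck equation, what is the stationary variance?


Stationary variance = sigma^2 / (2*theta)
= 2.6900^2 / (2*1.6900)
= 7.2361 / 3.3800
= 2.1409

2.1409


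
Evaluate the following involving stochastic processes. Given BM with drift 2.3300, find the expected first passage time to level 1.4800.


Expected first passage time = a/mu
= 1.4800/2.3300
= 0.6352

0.6352


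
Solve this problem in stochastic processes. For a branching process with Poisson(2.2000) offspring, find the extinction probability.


Since mu = 2.2000 > 1, extinction prob q < 1.
Solve s = exp(mu*(s-1)) iteratively.
q = 0.1563

0.1563


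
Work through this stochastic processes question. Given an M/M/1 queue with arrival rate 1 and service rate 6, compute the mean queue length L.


rho = 1/6 = 0.1667
L = rho/(1-rho)
= 0.1667/0.8333
= 0.2000

0.2000


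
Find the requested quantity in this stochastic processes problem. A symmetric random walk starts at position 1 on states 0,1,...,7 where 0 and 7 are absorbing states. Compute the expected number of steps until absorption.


For symmetric RW on 0,...,N with absorbing barriers, E(i) = i*(N-i)
E(1) = 1 * 6 = 6

6


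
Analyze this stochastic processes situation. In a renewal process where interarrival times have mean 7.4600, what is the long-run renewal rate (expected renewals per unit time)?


Long-run renewal rate = 1/E(X)
= 1/7.4600
= 0.1340

0.1340


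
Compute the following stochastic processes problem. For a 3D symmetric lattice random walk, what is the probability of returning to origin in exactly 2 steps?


P(return in 2 steps) = P(reverse first step) = 1/(2d)
= 1/6
= 0.1667

0.1667


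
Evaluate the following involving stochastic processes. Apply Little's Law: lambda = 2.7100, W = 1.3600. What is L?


Little's Law: L = lambda * W
= 2.7100 * 1.3600
= 3.6856

3.6856


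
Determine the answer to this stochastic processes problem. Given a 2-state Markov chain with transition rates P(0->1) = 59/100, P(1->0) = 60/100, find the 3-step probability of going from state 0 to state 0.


Computing P^3 by matrix multiplication.
P = [[0.4100, 0.5900], [0.6000, 0.4000]]
After raising P to the power 3:
P^3(0,0) = 0.5008

0.5008


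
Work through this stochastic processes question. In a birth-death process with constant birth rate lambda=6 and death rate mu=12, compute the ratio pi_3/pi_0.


For birth-death process, pi_n/pi_0 = (lambda/mu)^n
= (6/12)^3
= 0.1250

0.1250


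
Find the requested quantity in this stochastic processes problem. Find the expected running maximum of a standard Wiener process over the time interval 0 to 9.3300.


E(max B(s)) = sqrt(2t/pi)
= sqrt(2*9.3300/pi)
= sqrt(5.9397)
= 2.4371

2.4371


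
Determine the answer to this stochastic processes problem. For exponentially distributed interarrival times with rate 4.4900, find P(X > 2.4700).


P(X > t) = exp(-lambda * t)
= exp(-4.4900 * 2.4700)
= exp(-11.0903) = 1.5260e-05

1.5260e-05


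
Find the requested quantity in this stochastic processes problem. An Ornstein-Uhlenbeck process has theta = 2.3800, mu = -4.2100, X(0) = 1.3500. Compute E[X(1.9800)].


E[X(t)] = mu + (X(0) - mu)*exp(-theta*t)
= -4.2100 + (1.3500 - -4.2100)*exp(-2.3800*1.9800)
= -4.2100 + 5.5600 * 0.0090
= -4.1601

-4.1601


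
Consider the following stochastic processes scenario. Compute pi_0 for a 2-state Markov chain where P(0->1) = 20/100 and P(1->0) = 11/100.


Stationary distribution: pi_0 = p10/(p01+p10), pi_1 = p01/(p01+p10)
p01 = 0.2000, p10 = 0.1100
pi_0 = 0.3548

0.3548


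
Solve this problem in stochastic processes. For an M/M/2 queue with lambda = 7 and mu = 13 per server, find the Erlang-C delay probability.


a = lambda/mu = 0.5385
rho = a/c = 0.2692
Erlang-C formula applied:
C(c,a) = 0.1142

0.1142


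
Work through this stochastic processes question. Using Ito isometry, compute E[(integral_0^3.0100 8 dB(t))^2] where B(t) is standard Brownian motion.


By Ito isometry: E[(int f dB)^2] = int f^2 dt
= 8^2 * 3.0100
= 64 * 3.0100 = 192.6400

192.6400


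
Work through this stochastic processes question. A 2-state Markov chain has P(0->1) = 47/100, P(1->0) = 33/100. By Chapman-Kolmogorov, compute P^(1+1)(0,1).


P^2 = P^1 * P^1
Computing via matrix multiplication of the transition matrix.
Entry (0,1) of P^2 = 0.5640

0.5640


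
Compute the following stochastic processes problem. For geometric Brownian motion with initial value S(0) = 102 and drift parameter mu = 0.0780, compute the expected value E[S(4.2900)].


E[S(t)] = S(0) * exp(mu * t)
= 102 * exp(0.0780 * 4.2900)
= 102 * 1.3974
= 142.5357

142.5357


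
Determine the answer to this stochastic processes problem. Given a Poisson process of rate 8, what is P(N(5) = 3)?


P(N(t)=k) = (lambda*t)^k * exp(-lambda*t) / k!
lambda*t = 40
= 40^3 * exp(-40) / 3!
= 64000 * 4.2484e-18 / 6
= 4.5316e-14

4.5316e-14


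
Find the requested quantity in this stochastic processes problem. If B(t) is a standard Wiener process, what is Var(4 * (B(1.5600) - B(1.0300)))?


Var(alpha*(B(t)-B(s))) = alpha^2 * (t-s)
= 4^2 * (1.5600 - 1.0300)
= 16 * 0.5300
= 8.4800

8.4800


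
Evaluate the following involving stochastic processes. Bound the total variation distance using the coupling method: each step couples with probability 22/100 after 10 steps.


TV distance bound <= (1-delta)^n
= (1 - 0.2200)^10
= 0.7800^10
= 0.0834

0.0834


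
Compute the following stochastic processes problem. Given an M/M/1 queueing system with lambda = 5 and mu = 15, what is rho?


rho = lambda/mu
= 5/15
= 0.3333

0.3333


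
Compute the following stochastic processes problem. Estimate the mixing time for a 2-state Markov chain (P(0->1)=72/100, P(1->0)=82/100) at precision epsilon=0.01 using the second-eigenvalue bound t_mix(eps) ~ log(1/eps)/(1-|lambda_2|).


lambda_2 = |1 - p01 - p10| = |1 - 0.7200 - 0.8200| = 0.5400
t_mix ~ log(1/eps)/(1 - |lambda_2|)
= log(100)/(1 - 0.5400) = 4.6052/0.4600
= 10.0112

10.0112


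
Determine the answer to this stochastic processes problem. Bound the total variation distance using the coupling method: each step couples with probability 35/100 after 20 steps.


TV distance bound <= (1-delta)^n
= (1 - 0.3500)^20
= 0.6500^20
= 1.8125e-04

1.8125e-04


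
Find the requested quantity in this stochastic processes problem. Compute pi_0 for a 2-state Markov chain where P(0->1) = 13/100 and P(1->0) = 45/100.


Stationary distribution: pi_0 = p10/(p01+p10), pi_1 = p01/(p01+p10)
p01 = 0.1300, p10 = 0.4500
pi_0 = 0.7759

0.7759


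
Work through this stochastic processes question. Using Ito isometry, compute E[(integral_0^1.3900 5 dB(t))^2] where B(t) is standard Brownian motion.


By Ito isometry: E[(int f dB)^2] = int f^2 dt
= 5^2 * 1.3900
= 25 * 1.3900 = 34.7500

34.7500


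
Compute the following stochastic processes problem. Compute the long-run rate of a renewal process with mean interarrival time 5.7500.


Long-run renewal rate = 1/E(X)
= 1/5.7500
= 0.1739

0.1739


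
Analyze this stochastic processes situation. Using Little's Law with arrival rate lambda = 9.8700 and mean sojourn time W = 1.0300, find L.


Little's Law: L = lambda * W
= 9.8700 * 1.0300
= 10.1661

10.1661


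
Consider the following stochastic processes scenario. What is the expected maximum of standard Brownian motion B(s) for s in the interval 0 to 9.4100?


E(max B(s)) = sqrt(2t/pi)
= sqrt(2*9.4100/pi)
= sqrt(5.9906)
= 2.4476

2.4476


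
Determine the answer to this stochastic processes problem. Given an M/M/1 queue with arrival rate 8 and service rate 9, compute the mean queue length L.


rho = 8/9 = 0.8889
L = rho/(1-rho)
= 0.8889/0.1111
= 8.0000

8.0000


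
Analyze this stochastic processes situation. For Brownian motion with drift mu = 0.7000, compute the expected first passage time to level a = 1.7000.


Expected first passage time = a/mu
= 1.7000/0.7000
= 2.4286

2.4286


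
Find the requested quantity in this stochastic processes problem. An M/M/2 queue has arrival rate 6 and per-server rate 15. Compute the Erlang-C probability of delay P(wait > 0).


a = lambda/mu = 0.4000
rho = a/c = 0.2000
Erlang-C formula applied:
C(c,a) = 0.0667

0.0667


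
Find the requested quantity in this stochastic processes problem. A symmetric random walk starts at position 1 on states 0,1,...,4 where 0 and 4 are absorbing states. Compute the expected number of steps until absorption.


For symmetric RW on 0,...,N with absorbing barriers, E(i) = i*(N-i)
E(1) = 1 * 3 = 3

3


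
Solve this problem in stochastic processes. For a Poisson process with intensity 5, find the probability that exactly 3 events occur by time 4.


P(N(t)=k) = (lambda*t)^k * exp(-lambda*t) / k!
lambda*t = 20
= 20^3 * exp(-20) / 3!
= 8000 * 2.0612e-09 / 6
= 2.7482e-06

2.7482e-06


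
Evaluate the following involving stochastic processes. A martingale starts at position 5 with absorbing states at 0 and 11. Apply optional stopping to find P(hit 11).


By optional stopping theorem: E(M at tau) = M(0) = 5
P(hit 11)*11 + P(hit 0)*0 = 5
P(hit 11) = (5 - 0)/(11 - 0) = 5/11 = 0.4545

0.4545


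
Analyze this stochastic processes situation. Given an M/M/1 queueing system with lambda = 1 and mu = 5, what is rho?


rho = lambda/mu
= 1/5
= 0.2000

0.2000


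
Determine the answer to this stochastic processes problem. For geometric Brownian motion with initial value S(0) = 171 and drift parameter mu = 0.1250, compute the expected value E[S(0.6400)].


E[S(t)] = S(0) * exp(mu * t)
= 171 * exp(0.1250 * 0.6400)
= 171 * 1.0833
= 185.2421

185.2421


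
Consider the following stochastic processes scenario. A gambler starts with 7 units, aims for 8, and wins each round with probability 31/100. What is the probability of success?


Gambler's ruin formula:
r = q/p = 0.6900/0.3100 = 2.2258
P(win) = (1 - r^i)/(1 - r^N)
= (1 - 2.2258^7)/(1 - 2.2258^8)
= 0.4484

0.4484


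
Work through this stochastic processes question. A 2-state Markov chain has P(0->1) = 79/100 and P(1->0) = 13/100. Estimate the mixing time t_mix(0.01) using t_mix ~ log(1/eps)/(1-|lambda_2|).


lambda_2 = |1 - p01 - p10| = |1 - 0.7900 - 0.1300| = 0.0800
t_mix ~ log(1/eps)/(1 - |lambda_2|)
= log(100)/(1 - 0.0800) = 4.6052/0.9200
= 5.0056

5.0056


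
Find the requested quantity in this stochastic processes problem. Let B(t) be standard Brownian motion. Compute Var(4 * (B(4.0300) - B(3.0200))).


Var(alpha*(B(t)-B(s))) = alpha^2 * (t-s)
= 4^2 * (4.0300 - 3.0200)
= 16 * 1.0100
= 16.1600

16.1600


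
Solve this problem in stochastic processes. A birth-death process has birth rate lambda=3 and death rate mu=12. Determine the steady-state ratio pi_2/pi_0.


For birth-death process, pi_n/pi_0 = (lambda/mu)^n
= (3/12)^2
= 0.0625

0.0625


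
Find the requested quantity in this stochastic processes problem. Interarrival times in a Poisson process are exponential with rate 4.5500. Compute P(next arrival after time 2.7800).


P(X > t) = exp(-lambda * t)
= exp(-4.5500 * 2.7800)
= exp(-12.6490) = 3.2108e-06

3.2108e-06


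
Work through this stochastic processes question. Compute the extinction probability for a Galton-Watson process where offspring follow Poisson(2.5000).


Since mu = 2.5000 > 1, extinction prob q < 1.
Solve s = exp(mu*(s-1)) iteratively.
q = 0.1074

0.1074


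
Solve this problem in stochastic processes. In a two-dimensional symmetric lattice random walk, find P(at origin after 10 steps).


P = C(10,5)^2 / 4^10
= 252^2 / 1048576
= 63504 / 1048576
= 0.0606

0.0606


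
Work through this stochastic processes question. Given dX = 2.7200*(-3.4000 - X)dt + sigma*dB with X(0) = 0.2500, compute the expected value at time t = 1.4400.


E[X(t)] = mu + (X(0) - mu)*exp(-theta*t)
= -3.4000 + (0.2500 - -3.4000)*exp(-2.7200*1.4400)
= -3.4000 + 3.6500 * 0.0199
= -3.3273

-3.3273


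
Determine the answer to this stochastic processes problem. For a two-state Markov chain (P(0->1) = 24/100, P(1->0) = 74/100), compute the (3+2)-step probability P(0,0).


P^5 = P^3 * P^2
Computing via matrix multiplication of the transition matrix.
Entry (0,0) of P^5 = 0.7551

0.7551


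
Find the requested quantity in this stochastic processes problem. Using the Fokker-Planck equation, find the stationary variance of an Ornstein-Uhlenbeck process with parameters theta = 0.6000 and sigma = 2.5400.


Stationary variance = sigma^2 / (2*theta)
= 2.5400^2 / (2*0.6000)
= 6.4516 / 1.2000
= 5.3763

5.3763


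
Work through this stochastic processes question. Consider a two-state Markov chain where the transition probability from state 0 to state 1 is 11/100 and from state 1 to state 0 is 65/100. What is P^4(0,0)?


Computing P^4 by matrix multiplication.
P = [[0.8900, 0.1100], [0.6500, 0.3500]]
After raising P to the power 4:
P^4(0,0) = 0.8557

0.8557


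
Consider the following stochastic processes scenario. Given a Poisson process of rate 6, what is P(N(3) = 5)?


P(N(t)=k) = (lambda*t)^k * exp(-lambda*t) / k!
lambda*t = 18
= 18^5 * exp(-18) / 5!
= 1889568 * 1.5230e-08 / 120
= 2.3982e-04

2.3982e-04


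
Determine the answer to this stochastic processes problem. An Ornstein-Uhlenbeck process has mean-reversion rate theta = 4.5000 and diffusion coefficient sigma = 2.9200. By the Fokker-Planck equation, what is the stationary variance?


Stationary variance = sigma^2 / (2*theta)
= 2.9200^2 / (2*4.5000)
= 8.5264 / 9.0000
= 0.9474

0.9474


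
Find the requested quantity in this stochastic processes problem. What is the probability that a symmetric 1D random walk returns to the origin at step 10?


P(S(10) = 0) = C(10,5) / 4^5
= 252 / 1024
= 0.2461

0.2461


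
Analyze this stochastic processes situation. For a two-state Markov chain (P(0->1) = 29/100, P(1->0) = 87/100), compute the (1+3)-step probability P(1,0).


P^4 = P^1 * P^3
Computing via matrix multiplication of the transition matrix.
Entry (1,0) of P^4 = 0.7495

0.7495


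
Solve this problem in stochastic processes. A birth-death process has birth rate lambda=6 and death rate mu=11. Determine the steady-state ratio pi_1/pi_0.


For birth-death process, pi_n/pi_0 = (lambda/mu)^n
= (6/11)^1
= 0.5455

0.5455


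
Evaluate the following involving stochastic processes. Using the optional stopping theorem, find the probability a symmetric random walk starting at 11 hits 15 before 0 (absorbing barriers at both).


By optional stopping theorem: E(M at tau) = M(0) = 11
P(hit 15)*15 + P(hit 0)*0 = 11
P(hit 15) = (11 - 0)/(15 - 0) = 11/15 = 0.7333

0.7333


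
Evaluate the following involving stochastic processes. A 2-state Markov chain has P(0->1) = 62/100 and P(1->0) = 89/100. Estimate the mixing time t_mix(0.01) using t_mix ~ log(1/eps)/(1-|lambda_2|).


lambda_2 = |1 - p01 - p10| = |1 - 0.6200 - 0.8900| = 0.5100
t_mix ~ log(1/eps)/(1 - |lambda_2|)
= log(100)/(1 - 0.5100) = 4.6052/0.4900
= 9.3983

9.3983


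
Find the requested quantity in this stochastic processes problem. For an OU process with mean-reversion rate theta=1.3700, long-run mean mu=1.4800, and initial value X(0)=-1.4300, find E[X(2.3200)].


E[X(t)] = mu + (X(0) - mu)*exp(-theta*t)
= 1.4800 + (-1.4300 - 1.4800)*exp(-1.3700*2.3200)
= 1.4800 + -2.9100 * 0.0417
= 1.3588

1.3588


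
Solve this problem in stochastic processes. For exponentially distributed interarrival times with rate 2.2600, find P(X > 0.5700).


P(X > t) = exp(-lambda * t)
= exp(-2.2600 * 0.5700)
= exp(-1.2882) = 0.2758

0.2758


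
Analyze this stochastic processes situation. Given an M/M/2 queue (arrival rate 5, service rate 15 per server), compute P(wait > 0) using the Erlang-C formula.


a = lambda/mu = 0.3333
rho = a/c = 0.1667
Erlang-C formula applied:
C(c,a) = 0.0476

0.0476


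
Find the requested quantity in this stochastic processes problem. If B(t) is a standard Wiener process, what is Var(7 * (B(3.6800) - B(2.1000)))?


Var(alpha*(B(t)-B(s))) = alpha^2 * (t-s)
= 7^2 * (3.6800 - 2.1000)
= 49 * 1.5800
= 77.4200

77.4200


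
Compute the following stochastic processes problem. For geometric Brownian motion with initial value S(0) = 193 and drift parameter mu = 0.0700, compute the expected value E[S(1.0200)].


E[S(t)] = S(0) * exp(mu * t)
= 193 * exp(0.0700 * 1.0200)
= 193 * 1.0740
= 207.2841

207.2841


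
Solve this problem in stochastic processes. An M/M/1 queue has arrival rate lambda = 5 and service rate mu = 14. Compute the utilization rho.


rho = lambda/mu
= 5/14
= 0.3571

0.3571


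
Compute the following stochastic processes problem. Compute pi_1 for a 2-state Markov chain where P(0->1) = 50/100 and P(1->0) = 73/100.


Stationary distribution: pi_0 = p10/(p01+p10), pi_1 = p01/(p01+p10)
p01 = 0.5000, p10 = 0.7300
pi_1 = 0.4065

0.4065


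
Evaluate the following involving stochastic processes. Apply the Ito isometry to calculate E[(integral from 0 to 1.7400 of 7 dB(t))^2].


By Ito isometry: E[(int f dB)^2] = int f^2 dt
= 7^2 * 1.7400
= 49 * 1.7400 = 85.2600

85.2600


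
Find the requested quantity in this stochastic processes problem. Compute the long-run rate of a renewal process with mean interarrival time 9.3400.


Long-run renewal rate = 1/E(X)
= 1/9.3400
= 0.1071

0.1071


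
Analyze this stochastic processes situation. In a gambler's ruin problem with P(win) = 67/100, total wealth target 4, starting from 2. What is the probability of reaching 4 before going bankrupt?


Gambler's ruin formula:
r = q/p = 0.3300/0.6700 = 0.4925
P(win) = (1 - r^i)/(1 - r^N)
= (1 - 0.4925^2)/(1 - 0.4925^4)
= 0.8048

0.8048


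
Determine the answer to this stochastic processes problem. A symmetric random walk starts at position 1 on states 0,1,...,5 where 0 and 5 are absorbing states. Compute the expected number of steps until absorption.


For symmetric RW on 0,...,N with absorbing barriers, E(i) = i*(N-i)
E(1) = 1 * 4 = 4

4


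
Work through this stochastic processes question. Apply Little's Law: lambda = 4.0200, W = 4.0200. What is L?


Little's Law: L = lambda * W
= 4.0200 * 4.0200
= 16.1604

16.1604


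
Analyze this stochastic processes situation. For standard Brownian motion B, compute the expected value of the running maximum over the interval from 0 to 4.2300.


E(max B(s)) = sqrt(2t/pi)
= sqrt(2*4.2300/pi)
= sqrt(2.6929)
= 1.6410

1.6410


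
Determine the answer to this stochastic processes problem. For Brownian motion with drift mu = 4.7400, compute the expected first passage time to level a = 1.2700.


Expected first passage time = a/mu
= 1.2700/4.7400
= 0.2679

0.2679


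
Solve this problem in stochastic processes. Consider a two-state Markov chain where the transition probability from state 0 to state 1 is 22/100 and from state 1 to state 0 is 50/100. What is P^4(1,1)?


Computing P^4 by matrix multiplication.
P = [[0.7800, 0.2200], [0.5000, 0.5000]]
After raising P to the power 4:
P^4(1,1) = 0.3098

0.3098


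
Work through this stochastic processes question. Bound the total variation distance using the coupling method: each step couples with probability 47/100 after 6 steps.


TV distance bound <= (1-delta)^n
= (1 - 0.4700)^6
= 0.5300^6
= 0.0222

0.0222


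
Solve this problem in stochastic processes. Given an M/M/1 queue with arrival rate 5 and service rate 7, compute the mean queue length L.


rho = 5/7 = 0.7143
L = rho/(1-rho)
= 0.7143/0.2857
= 2.5000

2.5000


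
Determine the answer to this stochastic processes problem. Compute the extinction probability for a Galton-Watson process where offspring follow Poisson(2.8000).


Since mu = 2.8000 > 1, extinction prob q < 1.
Solve s = exp(mu*(s-1)) iteratively.
q = 0.0750

0.0750


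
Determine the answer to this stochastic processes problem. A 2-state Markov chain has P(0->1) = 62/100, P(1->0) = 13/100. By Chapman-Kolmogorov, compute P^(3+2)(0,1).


P^5 = P^3 * P^2
Computing via matrix multiplication of the transition matrix.
Entry (0,1) of P^5 = 0.8259

0.8259


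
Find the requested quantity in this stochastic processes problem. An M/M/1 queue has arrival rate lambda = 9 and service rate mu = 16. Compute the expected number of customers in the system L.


rho = 9/16 = 0.5625
L = rho/(1-rho)
= 0.5625/0.4375
= 1.2857

1.2857


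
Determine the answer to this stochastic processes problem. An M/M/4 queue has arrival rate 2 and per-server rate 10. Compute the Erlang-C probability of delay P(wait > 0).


a = lambda/mu = 0.2000
rho = a/c = 0.0500
Erlang-C formula applied:
C(c,a) = 5.7455e-05

5.7455e-05


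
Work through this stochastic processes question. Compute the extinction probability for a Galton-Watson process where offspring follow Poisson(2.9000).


Since mu = 2.9000 > 1, extinction prob q < 1.
Solve s = exp(mu*(s-1)) iteratively.
q = 0.0668

0.0668


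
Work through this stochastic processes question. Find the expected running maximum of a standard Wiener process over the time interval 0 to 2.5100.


E(max B(s)) = sqrt(2t/pi)
= sqrt(2*2.5100/pi)
= sqrt(1.5979)
= 1.2641

1.2641


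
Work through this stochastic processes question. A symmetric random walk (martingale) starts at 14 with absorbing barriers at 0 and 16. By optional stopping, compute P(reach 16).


By optional stopping theorem: E(M at tau) = M(0) = 14
P(hit 16)*16 + P(hit 0)*0 = 14
P(hit 16) = (14 - 0)/(16 - 0) = 7/8 = 0.8750

0.8750


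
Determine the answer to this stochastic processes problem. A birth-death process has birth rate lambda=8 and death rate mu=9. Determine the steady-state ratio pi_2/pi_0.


For birth-death process, pi_n/pi_0 = (lambda/mu)^n
= (8/9)^2
= 0.7901

0.7901


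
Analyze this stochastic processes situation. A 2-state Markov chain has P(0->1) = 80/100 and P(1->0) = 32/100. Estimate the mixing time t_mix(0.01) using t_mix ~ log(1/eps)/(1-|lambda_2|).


lambda_2 = |1 - p01 - p10| = |1 - 0.8000 - 0.3200| = 0.1200
t_mix ~ log(1/eps)/(1 - |lambda_2|)
= log(100)/(1 - 0.1200) = 4.6052/0.8800
= 5.2331

5.2331


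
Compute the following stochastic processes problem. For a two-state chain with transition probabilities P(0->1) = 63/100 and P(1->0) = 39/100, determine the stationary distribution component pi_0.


Stationary distribution: pi_0 = p10/(p01+p10), pi_1 = p01/(p01+p10)
p01 = 0.6300, p10 = 0.3900
pi_0 = 0.3824

0.3824


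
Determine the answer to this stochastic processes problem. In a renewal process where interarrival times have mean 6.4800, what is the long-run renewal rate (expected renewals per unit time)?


Long-run renewal rate = 1/E(X)
= 1/6.4800
= 0.1543

0.1543


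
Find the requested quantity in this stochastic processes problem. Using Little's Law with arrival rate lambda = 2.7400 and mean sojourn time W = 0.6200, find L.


Little's Law: L = lambda * W
= 2.7400 * 0.6200
= 1.6988

1.6988


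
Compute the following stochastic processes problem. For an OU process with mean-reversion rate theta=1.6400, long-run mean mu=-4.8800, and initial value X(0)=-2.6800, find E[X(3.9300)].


E[X(t)] = mu + (X(0) - mu)*exp(-theta*t)
= -4.8800 + (-2.6800 - -4.8800)*exp(-1.6400*3.9300)
= -4.8800 + 2.2000 * 0.0016
= -4.8765

-4.8765


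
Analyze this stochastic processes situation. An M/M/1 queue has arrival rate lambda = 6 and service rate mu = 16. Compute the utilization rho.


rho = lambda/mu
= 6/16
= 0.3750

0.3750


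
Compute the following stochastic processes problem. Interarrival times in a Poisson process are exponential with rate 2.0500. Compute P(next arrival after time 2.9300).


P(X > t) = exp(-lambda * t)
= exp(-2.0500 * 2.9300)
= exp(-6.0065) = 0.0025

0.0025


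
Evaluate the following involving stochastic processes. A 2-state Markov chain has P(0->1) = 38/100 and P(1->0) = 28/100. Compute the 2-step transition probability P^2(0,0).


Computing P^2 by matrix multiplication.
P = [[0.6200, 0.3800], [0.2800, 0.7200]]
After raising P to the power 2:
P^2(0,0) = 0.4908

0.4908


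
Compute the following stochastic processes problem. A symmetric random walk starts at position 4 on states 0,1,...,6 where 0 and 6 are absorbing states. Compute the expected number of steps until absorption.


For symmetric RW on 0,...,N with absorbing barriers, E(i) = i*(N-i)
E(4) = 4 * 2 = 8

8


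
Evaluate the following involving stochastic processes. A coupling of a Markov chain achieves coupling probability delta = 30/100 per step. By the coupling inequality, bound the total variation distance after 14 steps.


TV distance bound <= (1-delta)^n
= (1 - 0.3000)^14
= 0.7000^14
= 0.0068

0.0068


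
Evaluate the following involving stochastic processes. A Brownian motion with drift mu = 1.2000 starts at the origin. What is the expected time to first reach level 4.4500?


Expected first passage time = a/mu
= 4.4500/1.2000
= 3.7083

3.7083


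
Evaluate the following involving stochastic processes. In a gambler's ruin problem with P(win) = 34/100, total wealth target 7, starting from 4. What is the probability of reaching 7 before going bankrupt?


Gambler's ruin formula:
r = q/p = 0.6600/0.3400 = 1.9412
P(win) = (1 - r^i)/(1 - r^N)
= (1 - 1.9412^4)/(1 - 1.9412^7)
= 0.1283

0.1283


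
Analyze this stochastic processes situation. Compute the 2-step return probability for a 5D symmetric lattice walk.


P(return in 2 steps) = P(reverse first step) = 1/(2d)
= 1/10
= 0.1000

0.1000


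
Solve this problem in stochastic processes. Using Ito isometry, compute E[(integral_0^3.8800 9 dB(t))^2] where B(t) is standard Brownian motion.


By Ito isometry: E[(int f dB)^2] = int f^2 dt
= 9^2 * 3.8800
= 81 * 3.8800 = 314.2800

314.2800


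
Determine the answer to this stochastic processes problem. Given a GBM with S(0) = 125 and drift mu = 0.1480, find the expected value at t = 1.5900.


E[S(t)] = S(0) * exp(mu * t)
= 125 * exp(0.1480 * 1.5900)
= 125 * 1.2653
= 158.1642

158.1642


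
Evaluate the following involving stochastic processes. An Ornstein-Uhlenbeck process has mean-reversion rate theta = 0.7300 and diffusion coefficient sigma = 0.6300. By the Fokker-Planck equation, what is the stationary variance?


Stationary variance = sigma^2 / (2*theta)
= 0.6300^2 / (2*0.7300)
= 0.3969 / 1.4600
= 0.2718

0.2718


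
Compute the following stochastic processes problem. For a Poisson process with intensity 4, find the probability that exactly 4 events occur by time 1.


P(N(t)=k) = (lambda*t)^k * exp(-lambda*t) / k!
lambda*t = 4
= 4^4 * exp(-4) / 4!
= 256 * 0.0183 / 24
= 0.1954

0.1954


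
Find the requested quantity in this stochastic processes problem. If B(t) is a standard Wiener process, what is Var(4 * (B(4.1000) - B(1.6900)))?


Var(alpha*(B(t)-B(s))) = alpha^2 * (t-s)
= 4^2 * (4.1000 - 1.6900)
= 16 * 2.4100
= 38.5600

38.5600


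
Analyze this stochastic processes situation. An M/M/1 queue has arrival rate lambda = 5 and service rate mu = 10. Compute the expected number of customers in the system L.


rho = 5/10 = 0.5000
L = rho/(1-rho)
= 0.5000/0.5000
= 1.0000

1.0000


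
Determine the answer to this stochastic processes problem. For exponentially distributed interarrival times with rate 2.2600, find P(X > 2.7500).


P(X > t) = exp(-lambda * t)
= exp(-2.2600 * 2.7500)
= exp(-6.2150) = 0.0020

0.0020


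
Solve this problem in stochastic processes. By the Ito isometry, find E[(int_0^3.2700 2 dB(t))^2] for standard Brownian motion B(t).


By Ito isometry: E[(int f dB)^2] = int f^2 dt
= 2^2 * 3.2700
= 4 * 3.2700 = 13.0800

13.0800


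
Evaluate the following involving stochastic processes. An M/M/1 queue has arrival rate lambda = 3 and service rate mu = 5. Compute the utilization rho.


rho = lambda/mu
= 3/5
= 0.6000

0.6000


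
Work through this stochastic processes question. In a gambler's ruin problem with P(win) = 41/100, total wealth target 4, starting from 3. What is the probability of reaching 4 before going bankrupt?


Gambler's ruin formula:
r = q/p = 0.5900/0.4100 = 1.4390
P(win) = (1 - r^i)/(1 - r^N)
= (1 - 1.4390^3)/(1 - 1.4390^4)
= 0.6021

0.6021


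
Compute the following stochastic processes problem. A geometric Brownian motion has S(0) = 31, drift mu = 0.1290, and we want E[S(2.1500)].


E[S(t)] = S(0) * exp(mu * t)
= 31 * exp(0.1290 * 2.1500)
= 31 * 1.3196
= 40.9085

40.9085


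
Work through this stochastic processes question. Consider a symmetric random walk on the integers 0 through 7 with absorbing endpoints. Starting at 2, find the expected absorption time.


For symmetric RW on 0,...,N with absorbing barriers, E(i) = i*(N-i)
E(2) = 2 * 5 = 10

10


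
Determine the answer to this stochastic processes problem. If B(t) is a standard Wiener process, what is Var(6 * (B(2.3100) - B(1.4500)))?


Var(alpha*(B(t)-B(s))) = alpha^2 * (t-s)
= 6^2 * (2.3100 - 1.4500)
= 36 * 0.8600
= 30.9600

30.9600


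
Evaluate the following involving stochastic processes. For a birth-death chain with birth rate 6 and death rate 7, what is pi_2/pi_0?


For birth-death process, pi_n/pi_0 = (lambda/mu)^n
= (6/7)^2
= 0.7347

0.7347


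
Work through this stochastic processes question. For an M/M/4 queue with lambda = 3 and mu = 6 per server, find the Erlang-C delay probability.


a = lambda/mu = 0.5000
rho = a/c = 0.1250
Erlang-C formula applied:
C(c,a) = 0.0018

0.0018


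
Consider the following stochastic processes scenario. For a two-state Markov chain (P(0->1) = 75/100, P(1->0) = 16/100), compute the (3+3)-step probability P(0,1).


P^6 = P^3 * P^3
Computing via matrix multiplication of the transition matrix.
Entry (0,1) of P^6 = 0.8242

0.8242


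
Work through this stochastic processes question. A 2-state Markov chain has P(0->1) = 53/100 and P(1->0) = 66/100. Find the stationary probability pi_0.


Stationary distribution: pi_0 = p10/(p01+p10), pi_1 = p01/(p01+p10)
p01 = 0.5300, p10 = 0.6600
pi_0 = 0.5546

0.5546


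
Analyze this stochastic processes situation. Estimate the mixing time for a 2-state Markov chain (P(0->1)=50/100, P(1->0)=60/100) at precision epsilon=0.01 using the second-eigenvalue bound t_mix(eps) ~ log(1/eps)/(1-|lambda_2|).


lambda_2 = |1 - p01 - p10| = |1 - 0.5000 - 0.6000| = 0.1000
t_mix ~ log(1/eps)/(1 - |lambda_2|)
= log(100)/(1 - 0.1000) = 4.6052/0.9000
= 5.1169

5.1169


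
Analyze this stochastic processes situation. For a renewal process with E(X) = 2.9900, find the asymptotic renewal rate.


Long-run renewal rate = 1/E(X)
= 1/2.9900
= 0.3344

0.3344


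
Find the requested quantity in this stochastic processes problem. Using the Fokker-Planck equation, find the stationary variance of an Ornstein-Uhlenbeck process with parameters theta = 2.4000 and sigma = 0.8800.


Stationary variance = sigma^2 / (2*theta)
= 0.8800^2 / (2*2.4000)
= 0.7744 / 4.8000
= 0.1613

0.1613


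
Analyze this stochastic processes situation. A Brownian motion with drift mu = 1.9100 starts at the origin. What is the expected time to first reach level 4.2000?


Expected first passage time = a/mu
= 4.2000/1.9100
= 2.1990

2.1990


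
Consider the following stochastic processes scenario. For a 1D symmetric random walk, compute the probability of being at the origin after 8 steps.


P(S(8) = 0) = C(8,4) / 4^4
= 70 / 256
= 0.2734

0.2734


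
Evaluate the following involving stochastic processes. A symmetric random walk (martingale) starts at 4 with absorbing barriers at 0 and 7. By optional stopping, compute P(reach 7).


By optional stopping theorem: E(M at tau) = M(0) = 4
P(hit 7)*7 + P(hit 0)*0 = 4
P(hit 7) = (4 - 0)/(7 - 0) = 4/7 = 0.5714

0.5714


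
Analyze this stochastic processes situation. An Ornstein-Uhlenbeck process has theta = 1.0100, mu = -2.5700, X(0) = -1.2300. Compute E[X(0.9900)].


E[X(t)] = mu + (X(0) - mu)*exp(-theta*t)
= -2.5700 + (-1.2300 - -2.5700)*exp(-1.0100*0.9900)
= -2.5700 + 1.3400 * 0.3679
= -2.0770

-2.0770


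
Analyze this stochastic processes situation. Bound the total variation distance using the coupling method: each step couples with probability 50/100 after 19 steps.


TV distance bound <= (1-delta)^n
= (1 - 0.5000)^19
= 0.5000^19
= 1.9073e-06

1.9073e-06


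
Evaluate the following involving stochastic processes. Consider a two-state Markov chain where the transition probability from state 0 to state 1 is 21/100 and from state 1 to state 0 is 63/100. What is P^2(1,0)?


Computing P^2 by matrix multiplication.
P = [[0.7900, 0.2100], [0.6300, 0.3700]]
After raising P to the power 2:
P^2(1,0) = 0.7308

0.7308


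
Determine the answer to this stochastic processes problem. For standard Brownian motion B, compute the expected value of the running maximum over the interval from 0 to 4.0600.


E(max B(s)) = sqrt(2t/pi)
= sqrt(2*4.0600/pi)
= sqrt(2.5847)
= 1.6077

1.6077


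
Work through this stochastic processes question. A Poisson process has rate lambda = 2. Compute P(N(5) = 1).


P(N(t)=k) = (lambda*t)^k * exp(-lambda*t) / k!
lambda*t = 10
= 10^1 * exp(-10) / 1!
= 10 * 4.5400e-05 / 1
= 4.5400e-04

4.5400e-04


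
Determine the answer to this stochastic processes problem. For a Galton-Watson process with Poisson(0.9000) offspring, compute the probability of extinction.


Since mu = 0.9000 <= 1, extinction probability = 1.

1.0000


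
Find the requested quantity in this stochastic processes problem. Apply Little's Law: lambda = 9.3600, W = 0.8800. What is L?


Little's Law: L = lambda * W
= 9.3600 * 0.8800
= 8.2368

8.2368


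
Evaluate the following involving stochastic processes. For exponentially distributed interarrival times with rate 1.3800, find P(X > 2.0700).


P(X > t) = exp(-lambda * t)
= exp(-1.3800 * 2.0700)
= exp(-2.8566) = 0.0575

0.0575


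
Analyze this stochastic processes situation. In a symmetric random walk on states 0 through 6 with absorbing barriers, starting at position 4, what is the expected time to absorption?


For symmetric RW on 0,...,N with absorbing barriers, E(i) = i*(N-i)
E(4) = 4 * 2 = 8

8


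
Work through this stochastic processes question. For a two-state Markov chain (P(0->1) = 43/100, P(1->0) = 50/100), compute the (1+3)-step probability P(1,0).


P^4 = P^1 * P^3
Computing via matrix multiplication of the transition matrix.
Entry (1,0) of P^4 = 0.5376

0.5376


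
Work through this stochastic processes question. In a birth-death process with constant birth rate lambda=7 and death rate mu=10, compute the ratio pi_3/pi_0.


For birth-death process, pi_n/pi_0 = (lambda/mu)^n
= (7/10)^3
= 0.3430

0.3430
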